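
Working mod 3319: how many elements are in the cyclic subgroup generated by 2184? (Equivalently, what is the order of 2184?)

237

The order of 2184 must divide p − 1 = 3318 = 2 · 3 · 7 · 79.
Divisors: 1, 2, 3, 6, 7, 14, 21, 42, 79, 158, 237, 474, 553, 1106, 1659, 3318.
Check each in increasing order: 2184^1 ≡ 2184;  2184^2 ≡ 453;  2184^3 ≡ 290;  2184^6 ≡ 1125;  2184^7 ≡ 940;  2184^14 ≡ 746;  2184^21 ≡ 931;  2184^42 ≡ 502;  2184^79 ≡ 1791;  2184^158 ≡ 1527;  2184^237 ≡ 1.
Smallest exponent giving 1 is 237.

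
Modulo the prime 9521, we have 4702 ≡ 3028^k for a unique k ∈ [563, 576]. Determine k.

Compute 3028^563 mod 9521 = 3673, then multiply by 3028 repeatedly:
  3028^563=3673  3028^564=1316  3028^565=5070  3028^566=4108  3028^567=4598
  3028^568=3042  3028^569=4369  3028^570=4663  3028^571=9442  3028^572=8334
  3028^573=4702
Found 4702 at exponent 573.

573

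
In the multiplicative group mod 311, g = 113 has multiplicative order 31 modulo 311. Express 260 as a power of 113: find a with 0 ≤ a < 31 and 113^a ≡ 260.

16

Successive powers of 113 modulo 311:
  113^0=1  113^1=113  113^2=18  113^3=168  113^4=13  113^5=225
  113^6=234  113^7=7  113^8=169  113^9=126  113^10=243  113^11=91
  113^12=20  113^13=83  113^14=49  113^15=250  113^16=260
So 113^16 ≡ 260 (mod 311), giving a = 16.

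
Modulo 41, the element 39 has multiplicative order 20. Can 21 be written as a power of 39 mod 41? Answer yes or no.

⟨39⟩ has order 20; its elements mod 41 are {1, 2, 4, 5, 8, 9, 10, 16, 18, 20, 21, 23, 25, 31, 32, 33, 36, 37, 39, 40}.
21 is in this set.

yes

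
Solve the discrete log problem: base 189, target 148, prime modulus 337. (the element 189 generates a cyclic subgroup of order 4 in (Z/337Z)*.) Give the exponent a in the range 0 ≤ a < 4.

3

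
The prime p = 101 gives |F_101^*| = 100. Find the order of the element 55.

100

The order of 55 must divide p − 1 = 100 = 2^2 · 5^2.
Divisors: 1, 2, 4, 5, 10, 20, 25, 50, 100.
Check each in increasing order: 55^1 ≡ 55;  55^2 ≡ 96;  55^4 ≡ 25;  55^5 ≡ 62;  55^10 ≡ 6;  55^20 ≡ 36;  55^25 ≡ 10;  55^50 ≡ 100;  55^100 ≡ 1.
Smallest exponent giving 1 is 100.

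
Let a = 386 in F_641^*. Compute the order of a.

The order of 386 must divide p − 1 = 640 = 2^7 · 5.
Divisors: 1, 2, 4, 5, 8, 10, 16, 20, 32, 40, 64, 80, 128, 160, 320, 640.
Check each in increasing order: 386^1 ≡ 386;  386^2 ≡ 284;  386^4 ≡ 531;  386^5 ≡ 487;  386^8 ≡ 562;  386^10 ≡ 640;  386^16 ≡ 472;  386^20 ≡ 1.
Smallest exponent giving 1 is 20.

20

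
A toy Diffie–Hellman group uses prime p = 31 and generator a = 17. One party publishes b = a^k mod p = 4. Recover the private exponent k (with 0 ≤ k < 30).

24

Successive powers of 17 modulo 31:
  17^0=1  17^1=17  17^2=10  17^3=15  17^4=7  17^5=26
  17^6=8  17^7=12  17^8=18  17^9=27  17^10=25  17^11=22
  17^12=2  17^13=3  17^14=20  17^15=30  17^16=14  17^17=21
  17^18=16  17^19=24  17^20=5  17^21=23  17^22=19  17^23=13
  17^24=4
So 17^24 ≡ 4 (mod 31), giving k = 24.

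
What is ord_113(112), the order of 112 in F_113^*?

The order of 112 must divide p − 1 = 112 = 2^4 · 7.
Divisors: 1, 2, 4, 7, 8, 14, 16, 28, 56, 112.
Check each in increasing order: 112^1 ≡ 112;  112^2 ≡ 1.
Smallest exponent giving 1 is 2.

2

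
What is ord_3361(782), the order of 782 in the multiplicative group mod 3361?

The order of 782 must divide p − 1 = 3360 = 2^5 · 3 · 5 · 7.
Divisors: 1, 2, 3, 4, 5, 6, 7, 8, 10, 12, 14, 15, 16, 20, 21, 24, 28, 30, 32, 35, 40, 42, 48, 56, 60, 70, 80, 84, 96, 105, 112, 120, 140, 160, 168, 210, 224, 240, 280, 336, 420, 480, 560, 672, 840, 1120, 1680, 3360.
Check each in increasing order: 782^1 ≡ 782;  782^2 ≡ 3183;  782^3 ≡ 1966;  782^4 ≡ 1435;  782^5 ≡ 2957;  782^6 ≡ 6;  782^7 ≡ 1331;  782^8 ≡ 2293;  782^10 ≡ 1888;  782^12 ≡ 36;  782^14 ≡ 314;  782^15 ≡ 195;  782^16 ≡ 1245;  782^20 ≡ 1884;  782^21 ≡ 1170;  782^24 ≡ 1296;  782^28 ≡ 1127;  782^30 ≡ 1054;  782^32 ≡ 604;  782^35 ≡ 1031;  782^40 ≡ 240;  782^42 ≡ 973;  782^48 ≡ 2477;  782^56 ≡ 3032;  782^60 ≡ 1786;  782^70 ≡ 885;  782^80 ≡ 463;  782^84 ≡ 2288;  782^96 ≡ 1704;  782^105 ≡ 1604;  782^112 ≡ 689;  782^120 ≡ 207;  782^140 ≡ 112;  782^160 ≡ 2626;  782^168 ≡ 1867;  782^210 ≡ 1651;  782^224 ≡ 820;  782^240 ≡ 2517;  782^280 ≡ 2461;  782^336 ≡ 332;  782^420 ≡ 30;  782^480 ≡ 3165;  782^560 ≡ 3360;  782^672 ≡ 2672;  782^840 ≡ 900;  782^1120 ≡ 1.
Smallest exponent giving 1 is 1120.

1120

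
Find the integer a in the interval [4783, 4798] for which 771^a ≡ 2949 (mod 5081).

Compute 771^4783 mod 5081 = 941, then multiply by 771 repeatedly:
  771^4783=941  771^4784=4009  771^4785=1691  771^4786=3025  771^4787=96
  771^4788=2882  771^4789=1625  771^4790=2949
Found 2949 at exponent 4790.

4790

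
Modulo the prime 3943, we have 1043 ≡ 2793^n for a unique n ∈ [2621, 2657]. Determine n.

Compute 2793^2621 mod 3943 = 745, then multiply by 2793 repeatedly:
  2793^2621=745  2793^2622=2824  2793^2623=1432  2793^2624=1374  2793^2625=1043
Found 1043 at exponent 2625.

2625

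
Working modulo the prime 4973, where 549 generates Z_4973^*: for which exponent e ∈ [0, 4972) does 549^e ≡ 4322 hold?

Baby-step giant-step with m = ceil(sqrt(4972)) = 71.
Baby table (549^j mod 4973 for j=0..70):
  0:1  1:549  2:3021  3:2520  4:986  5:4230  6:4852  7:3193
  8:2461  9:3406  10:46  11:389  12:4695  13:1541  14:599  15:633
  16:4380  17:2661  18:3800  19:2513  20:2116  21:2975  22:2131  23:1264
  24:2689  25:4253  26:2560  27:3054  28:745  29:1219  30:2849  31:2579
  32:3539  33:3441  34:4342  35:1691  36:3381  37:1240  38:4432  39:1371
  40:1756  41:4255  42:3658  43:4123  44:812  45:3191  46:1363  47:2337
  48:4952  49:3390  50:1208  51:1783  52:4159  53:684  54:2541  55:2569
  56:3022  57:3069  58:4007  59:1777  60:865  61:2450  62:2340  63:1626
  64:2507  65:3795  66:4741  67:1930  68:321  69:2174  70:6
Giant step factor: 549^(-71) ≡ 3652 (mod 4973).
Scan 4322·3652^i mod 4973 for i = 0, 1, …:
  i=0: 4322   i=1: 4615   i=2: 483   i=3: 3474
  i=4: 925   i=5: 1433   i=6: 1720   i=7: 541
  i=8: 1451   i=9: 2807     …   i=41: 590
  i=42: 1371
Match at i=42, j=39: e = 42·71 + 39 = 3021.

3021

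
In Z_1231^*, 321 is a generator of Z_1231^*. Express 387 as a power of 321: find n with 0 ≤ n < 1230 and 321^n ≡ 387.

Baby-step giant-step with m = ceil(sqrt(1230)) = 36.
Baby table (321^j mod 1231 for j=0..35):
  0:1  1:321  2:868  3:422  4:52  5:689  6:820  7:1017
  8:242  9:129  10:786  11:1182  12:274  13:553  14:249  15:1145
  16:707  17:443  18:638  19:452  20:1065  21:878  22:1170  23:115
  24:1216  25:109  26:521  27:1056  28:451  29:744  30:10  31:748
  32:63  33:527  34:520  35:735
Giant step factor: 321^(-36) ≡ 800 (mod 1231).
Scan 387·800^i mod 1231 for i = 0, 1, …:
  i=0: 387   i=1: 619   i=2: 338   i=3: 811
  i=4: 63
Match at i=4, j=32: n = 4·36 + 32 = 176.

176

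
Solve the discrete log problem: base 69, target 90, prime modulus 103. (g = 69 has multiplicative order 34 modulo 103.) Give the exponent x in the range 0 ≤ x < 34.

Successive powers of 69 modulo 103:
  69^0=1  69^1=69  69^2=23  69^3=42  69^4=14  69^5=39
  69^6=13  69^7=73  69^8=93  69^9=31  69^10=79  69^11=95
  69^12=66  69^13=22  69^14=76  69^15=94  69^16=100  69^17=102
  69^18=34  69^19=80  69^20=61  69^21=89  69^22=64  69^23=90
So 69^23 ≡ 90 (mod 103), giving x = 23.

23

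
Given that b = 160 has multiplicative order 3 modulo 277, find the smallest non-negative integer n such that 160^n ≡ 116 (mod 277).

Successive powers of 160 modulo 277:
  160^0=1  160^1=160  160^2=116
So 160^2 ≡ 116 (mod 277), giving n = 2.

2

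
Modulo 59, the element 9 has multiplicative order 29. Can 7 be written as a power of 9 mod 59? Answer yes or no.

yes

7 ∈ ⟨9⟩ iff 7^29 ≡ 1 (mod 59), since |⟨9⟩| = 29.
7^29 mod 59 = 1.
Since 1 = 1, 7 lies in the subgroup.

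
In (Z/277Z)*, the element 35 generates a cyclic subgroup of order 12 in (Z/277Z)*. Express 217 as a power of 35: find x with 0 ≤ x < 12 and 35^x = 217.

3

Successive powers of 35 modulo 277:
  35^0=1  35^1=35  35^2=117  35^3=217
So 35^3 ≡ 217 (mod 277), giving x = 3.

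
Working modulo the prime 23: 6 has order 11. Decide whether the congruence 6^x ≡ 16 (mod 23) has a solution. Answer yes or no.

yes

16 ∈ ⟨6⟩ iff 16^11 ≡ 1 (mod 23), since |⟨6⟩| = 11.
16^11 mod 23 = 1.
Since 1 = 1, 16 lies in the subgroup.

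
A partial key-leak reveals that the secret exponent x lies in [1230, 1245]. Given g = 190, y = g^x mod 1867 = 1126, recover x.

Compute 190^1230 mod 1867 = 699, then multiply by 190 repeatedly:
  190^1230=699  190^1231=253  190^1232=1395  190^1233=1803  190^1234=909
  190^1235=946  190^1236=508  190^1237=1303  190^1238=1126
Found 1126 at exponent 1238.

1238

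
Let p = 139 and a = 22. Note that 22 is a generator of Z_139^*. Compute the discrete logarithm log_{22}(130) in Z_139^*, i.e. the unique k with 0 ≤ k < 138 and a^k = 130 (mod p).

131

Baby-step giant-step with m = ceil(sqrt(138)) = 12.
Baby table (22^j mod 139 for j=0..11):
  0:1  1:22  2:67  3:84  4:41  5:68  6:106  7:108
  8:13  9:8  10:37  11:119
Giant step factor: 22^(-12) ≡ 6 (mod 139).
Scan 130·6^i mod 139 for i = 0, 1, …:
  i=0: 130   i=1: 85   i=2: 93   i=3: 2
  i=4: 12   i=5: 72   i=6: 15   i=7: 90
  i=8: 123   i=9: 43   i=10: 119
Match at i=10, j=11: k = 10·12 + 11 = 131.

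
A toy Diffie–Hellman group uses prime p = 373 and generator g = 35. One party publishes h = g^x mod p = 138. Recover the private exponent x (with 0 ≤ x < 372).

Baby-step giant-step with m = ceil(sqrt(372)) = 20.
Baby table (35^j mod 373 for j=0..19):
  0:1  1:35  2:106  3:353  4:46  5:118  6:27  7:199
  8:251  9:206  10:123  11:202  12:356  13:151  14:63  15:340
  16:337  17:232  18:287  19:347
Giant step factor: 35^(-20) ≡ 257 (mod 373).
Scan 138·257^i mod 373 for i = 0, 1, …:
  i=0: 138   i=1: 31   i=2: 134   i=3: 122
  i=4: 22   i=5: 59   i=6: 243   i=7: 160
  i=8: 90   i=9: 4   i=10: 282   i=11: 112
  i=12: 63
Match at i=12, j=14: x = 12·20 + 14 = 254.

254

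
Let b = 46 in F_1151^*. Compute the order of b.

The order of 46 must divide p − 1 = 1150 = 2 · 5^2 · 23.
Divisors: 1, 2, 5, 10, 23, 25, 46, 50, 115, 230, 575, 1150.
Check each in increasing order: 46^1 ≡ 46;  46^2 ≡ 965;  46^5 ≡ 734;  46^10 ≡ 88;  46^23 ≡ 802;  46^25 ≡ 458;  46^46 ≡ 946;  46^50 ≡ 282;  46^115 ≡ 468;  46^230 ≡ 334;  46^575 ≡ 1150;  46^1150 ≡ 1.
Smallest exponent giving 1 is 1150.

1150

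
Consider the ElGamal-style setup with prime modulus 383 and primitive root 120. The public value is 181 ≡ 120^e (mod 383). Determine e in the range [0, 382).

359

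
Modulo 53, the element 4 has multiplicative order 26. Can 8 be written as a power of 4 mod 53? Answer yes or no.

no

8 ∈ ⟨4⟩ iff 8^26 ≡ 1 (mod 53), since |⟨4⟩| = 26.
8^26 mod 53 = 52.
Since 52 ≠ 1, 8 does not lie in the subgroup.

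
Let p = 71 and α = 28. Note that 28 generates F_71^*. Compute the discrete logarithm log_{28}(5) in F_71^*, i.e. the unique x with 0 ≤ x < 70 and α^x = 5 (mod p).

Baby-step giant-step with m = ceil(sqrt(70)) = 9.
Baby table (28^j mod 71 for j=0..8):
  0:1  1:28  2:3  3:13  4:9  5:39  6:27  7:46
  8:10
Giant step factor: 28^(-9) ≡ 53 (mod 71).
Scan 5·53^i mod 71 for i = 0, 1, …:
  i=0: 5   i=1: 52   i=2: 58   i=3: 21
  i=4: 48   i=5: 59   i=6: 3
Match at i=6, j=2: x = 6·9 + 2 = 56.

56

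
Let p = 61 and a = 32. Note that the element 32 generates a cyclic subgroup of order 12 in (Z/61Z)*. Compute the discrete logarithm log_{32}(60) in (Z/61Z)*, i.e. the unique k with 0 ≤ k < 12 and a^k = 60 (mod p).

6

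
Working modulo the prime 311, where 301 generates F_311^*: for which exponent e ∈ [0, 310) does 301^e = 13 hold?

80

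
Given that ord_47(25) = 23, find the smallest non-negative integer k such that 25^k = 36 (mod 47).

15

Successive powers of 25 modulo 47:
  25^0=1  25^1=25  25^2=14  25^3=21  25^4=8  25^5=12
  25^6=18  25^7=27  25^8=17  25^9=2  25^10=3  25^11=28
  25^12=42  25^13=16  25^14=24  25^15=36
So 25^15 ≡ 36 (mod 47), giving k = 15.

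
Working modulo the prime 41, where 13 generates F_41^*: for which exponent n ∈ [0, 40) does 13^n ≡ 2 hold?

6

Successive powers of 13 modulo 41:
  13^0=1  13^1=13  13^2=5  13^3=24  13^4=25  13^5=38
  13^6=2
So 13^6 ≡ 2 (mod 41), giving n = 6.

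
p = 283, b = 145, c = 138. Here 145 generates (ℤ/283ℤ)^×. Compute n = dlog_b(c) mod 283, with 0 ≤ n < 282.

142

Baby-step giant-step with m = ceil(sqrt(282)) = 17.
Baby table (145^j mod 283 for j=0..16):
  0:1  1:145  2:83  3:149  4:97  5:198  6:127  7:20
  8:70  9:245  10:150  11:242  12:281  13:276  14:117  15:268
  16:89
Giant step factor: 145^(-17) ≡ 5 (mod 283).
Scan 138·5^i mod 283 for i = 0, 1, …:
  i=0: 138   i=1: 124   i=2: 54   i=3: 270
  i=4: 218   i=5: 241   i=6: 73   i=7: 82
  i=8: 127
Match at i=8, j=6: n = 8·17 + 6 = 142.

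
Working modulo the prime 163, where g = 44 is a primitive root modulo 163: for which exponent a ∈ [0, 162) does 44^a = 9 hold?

100

Baby-step giant-step with m = ceil(sqrt(162)) = 13.
Baby table (44^j mod 163 for j=0..12):
  0:1  1:44  2:143  3:98  4:74  5:159  6:150  7:80
  8:97  9:30  10:16  11:52  12:6
Giant step factor: 44^(-13) ≡ 92 (mod 163).
Scan 9·92^i mod 163 for i = 0, 1, …:
  i=0: 9   i=1: 13   i=2: 55   i=3: 7
  i=4: 155   i=5: 79   i=6: 96   i=7: 30
Match at i=7, j=9: a = 7·13 + 9 = 100.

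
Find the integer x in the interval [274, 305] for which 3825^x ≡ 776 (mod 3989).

299

Compute 3825^274 mod 3989 = 298, then multiply by 3825 repeatedly:
  3825^274=298  3825^275=2985  3825^276=1107  3825^277=1946  3825^278=3965
  3825^279=3936  3825^280=714  3825^281=2574  3825^282=698  3825^283=1209
  3825^284=1174  3825^285=2925  3825^286=2969  3825^287=3731  3825^288=2422
  3825^289=1692  3825^290=1742  3825^291=1520  3825^292=2027  3825^293=2648
  3825^294=529  3825^295=1002  3825^296=3210  3825^297=108  3825^298=2233
  3825^299=776
Found 776 at exponent 299.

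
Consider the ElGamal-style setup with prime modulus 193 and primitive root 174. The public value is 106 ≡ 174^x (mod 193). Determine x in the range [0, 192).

159

Baby-step giant-step with m = ceil(sqrt(192)) = 14.
Baby table (174^j mod 193 for j=0..13):
  0:1  1:174  2:168  3:89  4:46  5:91  6:8  7:41
  8:186  9:133  10:175  11:149  12:64  13:135
Giant step factor: 174^(-14) ≡ 31 (mod 193).
Scan 106·31^i mod 193 for i = 0, 1, …:
  i=0: 106   i=1: 5   i=2: 155   i=3: 173
  i=4: 152   i=5: 80   i=6: 164   i=7: 66
  i=8: 116   i=9: 122   i=10: 115   i=11: 91
Match at i=11, j=5: x = 11·14 + 5 = 159.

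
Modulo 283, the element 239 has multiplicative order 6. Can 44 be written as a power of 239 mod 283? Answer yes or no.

yes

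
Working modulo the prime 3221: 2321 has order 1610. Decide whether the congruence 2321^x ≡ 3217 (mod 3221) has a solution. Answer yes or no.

yes

3217 ∈ ⟨2321⟩ iff 3217^1610 ≡ 1 (mod 3221), since |⟨2321⟩| = 1610.
3217^1610 mod 3221 = 1.
Since 1 = 1, 3217 lies in the subgroup.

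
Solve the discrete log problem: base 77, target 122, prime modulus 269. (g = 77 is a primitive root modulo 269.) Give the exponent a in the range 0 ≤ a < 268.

225

Baby-step giant-step with m = ceil(sqrt(268)) = 17.
Baby table (77^j mod 269 for j=0..16):
  0:1  1:77  2:11  3:40  4:121  5:171  6:255  7:267
  8:115  9:247  10:189  11:27  12:196  13:28  14:4  15:39
  16:44
Giant step factor: 77^(-17) ≡ 153 (mod 269).
Scan 122·153^i mod 269 for i = 0, 1, …:
  i=0: 122   i=1: 105   i=2: 194   i=3: 92
  i=4: 88   i=5: 14   i=6: 259   i=7: 84
  i=8: 209   i=9: 235   i=10: 178   i=11: 65
  i=12: 261   i=13: 121
Match at i=13, j=4: a = 13·17 + 4 = 225.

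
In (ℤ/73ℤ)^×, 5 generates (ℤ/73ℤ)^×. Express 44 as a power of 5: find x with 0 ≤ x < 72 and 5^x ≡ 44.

71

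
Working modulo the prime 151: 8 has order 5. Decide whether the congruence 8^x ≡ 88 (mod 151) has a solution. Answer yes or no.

no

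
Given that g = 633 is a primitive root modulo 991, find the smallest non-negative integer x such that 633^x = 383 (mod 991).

827

Baby-step giant-step with m = ceil(sqrt(990)) = 32.
Baby table (633^j mod 991 for j=0..31):
  0:1  1:633  2:325  3:588  4:579  5:828  6:876  7:539
  8:283  9:759  10:803  11:907  12:342  13:448  14:158  15:914
  16:809  17:741  18:310  19:12  20:659  21:927  22:119  23:11
  24:26  25:602  26:522  27:423  28:189  29:717  30:974  31:140
Giant step factor: 633^(-32) ≡ 419 (mod 991).
Scan 383·419^i mod 991 for i = 0, 1, …:
  i=0: 383   i=1: 926   i=2: 513   i=3: 891
  i=4: 713   i=5: 456   i=6: 792   i=7: 854
  i=8: 75   i=9: 704     …   i=24: 694
  i=25: 423
Match at i=25, j=27: x = 25·32 + 27 = 827.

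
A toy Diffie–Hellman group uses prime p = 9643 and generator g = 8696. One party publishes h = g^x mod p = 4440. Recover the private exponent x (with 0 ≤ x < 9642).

5590

Baby-step giant-step with m = ceil(sqrt(9642)) = 99.
Baby table (8696^j mod 9643 for j=0..98):
  0:1  1:8696  2:10  3:173  4:100  5:1730  6:1000  7:7657
  8:357  9:9069  10:3570  11:3903  12:6771  13:458  14:209  15:4580
  16:2090  17:7228  18:1614  19:4779  20:6497  21:9218  22:7112  23:5393
  24:3619  25:5715  26:7261  27:8935  28:5109  29:2563  30:2875  31:6344
  32:9464  33:5582  34:7853  35:7605  36:1386  37:8549  38:4217  39:8346
  40:3598  41:6316  42:7051  43:5302  44:3009  45:4805  46:1161  47:9478
  48:1967  49:7993  50:384  51:2786  52:3840  53:8574  54:9471  55:8596
  56:7923  57:8816  58:2086  59:1373  60:1574  61:4087  62:6097  63:2298
  64:3112  65:3694  66:2191  67:8011  68:2624  69:2966  70:6954  71:731
  72:2039  73:7310  74:1104  75:5599  76:1397  77:7775  78:4327  79:606
  80:4698  81:6060  82:8408  83:2742  84:6936  85:8134  86:1859  87:4196
  88:8947  89:3388  90:2683  91:4951  92:7544  93:1295  94:7939  95:3307
  96:2246  97:4141  98:3174
Giant step factor: 8696^(-99) ≡ 2178 (mod 9643).
Scan 4440·2178^i mod 9643 for i = 0, 1, …:
  i=0: 4440   i=1: 8034   i=2: 5650   i=3: 1232
  i=4: 2542   i=5: 1394   i=6: 8230   i=7: 8246
  i=8: 4522   i=9: 3413     …   i=55: 6655
  i=56: 1161
Match at i=56, j=46: x = 56·99 + 46 = 5590.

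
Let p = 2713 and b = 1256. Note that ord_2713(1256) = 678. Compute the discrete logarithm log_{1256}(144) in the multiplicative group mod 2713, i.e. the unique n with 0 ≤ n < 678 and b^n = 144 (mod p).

137

Baby-step giant-step with m = ceil(sqrt(678)) = 27.
Baby table (1256^j mod 2713 for j=0..26):
  0:1  1:1256  2:1283  3:2639  4:2011  5:13  6:50  7:401
  8:1751  9:1726  10:169  11:650  12:2500  13:1059  14:734  15:2197
  16:311  17:2657  18:202  19:1403  20:1431  21:1330  22:1985  23:2626
  24:1961  25:2325  26:1012
Giant step factor: 1256^(-27) ≡ 1335 (mod 2713).
Scan 144·1335^i mod 2713 for i = 0, 1, …:
  i=0: 144   i=1: 2330   i=2: 1452   i=3: 1338
  i=4: 1076   i=5: 1283
Match at i=5, j=2: n = 5·27 + 2 = 137.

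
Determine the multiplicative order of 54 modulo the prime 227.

The order of 54 must divide p − 1 = 226 = 2 · 113.
Divisors: 1, 2, 113, 226.
Check each in increasing order: 54^1 ≡ 54;  54^2 ≡ 192;  54^113 ≡ 226;  54^226 ≡ 1.
Smallest exponent giving 1 is 226.

226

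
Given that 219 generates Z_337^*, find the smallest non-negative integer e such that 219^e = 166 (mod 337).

Baby-step giant-step with m = ceil(sqrt(336)) = 19.
Baby table (219^j mod 337 for j=0..18):
  0:1  1:219  2:107  3:180  4:328  5:51  6:48  7:65
  8:81  9:215  10:242  11:89  12:282  13:87  14:181  15:210
  16:158  17:228  18:56
Giant step factor: 219^(-19) ≡ 120 (mod 337).
Scan 166·120^i mod 337 for i = 0, 1, …:
  i=0: 166   i=1: 37   i=2: 59   i=3: 3
  i=4: 23   i=5: 64   i=6: 266   i=7: 242
Match at i=7, j=10: e = 7·19 + 10 = 143.

143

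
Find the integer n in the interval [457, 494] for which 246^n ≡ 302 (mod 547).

476

Compute 246^457 mod 547 = 511, then multiply by 246 repeatedly:
  246^457=511  246^458=443  246^459=125  246^460=118  246^461=37
  246^462=350  246^463=221  246^464=213  246^465=433  246^466=400
  246^467=487  246^468=9  246^469=26  246^470=379  246^471=244
  246^472=401  246^473=186  246^474=355  246^475=357  246^476=302
Found 302 at exponent 476.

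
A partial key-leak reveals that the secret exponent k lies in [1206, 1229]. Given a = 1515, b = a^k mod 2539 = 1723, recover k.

1207

Compute 1515^1206 mod 2539 = 1548, then multiply by 1515 repeatedly:
  1515^1206=1548  1515^1207=1723
Found 1723 at exponent 1207.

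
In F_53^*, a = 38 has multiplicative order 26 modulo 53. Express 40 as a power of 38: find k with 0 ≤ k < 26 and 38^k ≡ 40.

15

Successive powers of 38 modulo 53:
  38^0=1  38^1=38  38^2=13  38^3=17  38^4=10  38^5=9
  38^6=24  38^7=11  38^8=47  38^9=37  38^10=28  38^11=4
  38^12=46  38^13=52  38^14=15  38^15=40
So 38^15 ≡ 40 (mod 53), giving k = 15.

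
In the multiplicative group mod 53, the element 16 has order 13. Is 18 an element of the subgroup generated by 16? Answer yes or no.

no

18 ∈ ⟨16⟩ iff 18^13 ≡ 1 (mod 53), since |⟨16⟩| = 13.
18^13 mod 53 = 23.
Since 23 ≠ 1, 18 does not lie in the subgroup.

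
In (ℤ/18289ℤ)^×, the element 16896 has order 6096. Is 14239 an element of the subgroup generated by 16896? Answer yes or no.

no

14239 ∈ ⟨16896⟩ iff 14239^6096 ≡ 1 (mod 18289), since |⟨16896⟩| = 6096.
14239^6096 mod 18289 = 3248.
Since 3248 ≠ 1, 14239 does not lie in the subgroup.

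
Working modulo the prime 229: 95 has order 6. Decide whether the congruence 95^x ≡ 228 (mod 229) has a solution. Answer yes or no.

yes

⟨95⟩ has order 6; its elements mod 229 are {1, 94, 95, 134, 135, 228}.
228 is in this set.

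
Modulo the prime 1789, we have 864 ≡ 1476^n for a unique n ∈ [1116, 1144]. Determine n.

Compute 1476^1116 mod 1789 = 1384, then multiply by 1476 repeatedly:
  1476^1116=1384  1476^1117=1535  1476^1118=786  1476^1119=864
Found 864 at exponent 1119.

1119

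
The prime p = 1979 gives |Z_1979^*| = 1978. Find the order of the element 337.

989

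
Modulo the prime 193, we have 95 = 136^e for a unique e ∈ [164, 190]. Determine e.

Compute 136^164 mod 193 = 62, then multiply by 136 repeatedly:
  136^164=62  136^165=133  136^166=139  136^167=183  136^168=184
  136^169=127  136^170=95
Found 95 at exponent 170.

170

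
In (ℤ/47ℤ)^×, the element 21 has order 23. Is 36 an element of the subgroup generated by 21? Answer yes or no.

yes

⟨21⟩ has order 23; its elements mod 47 are {1, 2, 3, 4, 6, 7, 8, 9, 12, 14, 16, 17, 18, 21, 24, 25, 27, 28, 32, 34, 36, 37, 42}.
36 is in this set.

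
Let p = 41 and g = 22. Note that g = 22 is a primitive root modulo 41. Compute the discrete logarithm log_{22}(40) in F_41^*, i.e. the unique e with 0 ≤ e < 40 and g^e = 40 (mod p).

20

Successive powers of 22 modulo 41:
  22^0=1  22^1=22  22^2=33  22^3=29  22^4=23  22^5=14
  22^6=21  22^7=11  22^8=37  22^9=35  22^10=32  22^11=7
  22^12=31  22^13=26  22^14=39  22^15=38  22^16=16  22^17=24
  22^18=36  22^19=13  22^20=40
So 22^20 ≡ 40 (mod 41), giving e = 20.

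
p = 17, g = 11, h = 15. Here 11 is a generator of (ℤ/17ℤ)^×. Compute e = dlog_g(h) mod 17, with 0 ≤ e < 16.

10

Successive powers of 11 modulo 17:
  11^0=1  11^1=11  11^2=2  11^3=5  11^4=4  11^5=10
  11^6=8  11^7=3  11^8=16  11^9=6  11^10=15
So 11^10 ≡ 15 (mod 17), giving e = 10.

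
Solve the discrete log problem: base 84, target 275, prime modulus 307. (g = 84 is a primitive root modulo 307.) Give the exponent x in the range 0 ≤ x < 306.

12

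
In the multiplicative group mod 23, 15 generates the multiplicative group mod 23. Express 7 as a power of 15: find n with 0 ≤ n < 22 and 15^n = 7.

5

Successive powers of 15 modulo 23:
  15^0=1  15^1=15  15^2=18  15^3=17  15^4=2  15^5=7
So 15^5 ≡ 7 (mod 23), giving n = 5.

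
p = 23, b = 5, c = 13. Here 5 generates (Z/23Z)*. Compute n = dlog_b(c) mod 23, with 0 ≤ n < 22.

14

Successive powers of 5 modulo 23:
  5^0=1  5^1=5  5^2=2  5^3=10  5^4=4  5^5=20
  5^6=8  5^7=17  5^8=16  5^9=11  5^10=9  5^11=22
  5^12=18  5^13=21  5^14=13
So 5^14 ≡ 13 (mod 23), giving n = 14.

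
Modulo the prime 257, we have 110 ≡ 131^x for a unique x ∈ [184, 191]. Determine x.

189

Compute 131^184 mod 257 = 136, then multiply by 131 repeatedly:
  131^184=136  131^185=83  131^186=79  131^187=69  131^188=44
  131^189=110
Found 110 at exponent 189.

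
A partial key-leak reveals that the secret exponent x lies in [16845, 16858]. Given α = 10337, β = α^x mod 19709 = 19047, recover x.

16847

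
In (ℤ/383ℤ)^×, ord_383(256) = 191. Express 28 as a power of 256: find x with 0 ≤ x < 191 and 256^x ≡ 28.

Baby-step giant-step with m = ceil(sqrt(191)) = 14.
Baby table (256^j mod 383 for j=0..13):
  0:1  1:256  2:43  3:284  4:317  5:339  6:226  7:23
  8:143  9:223  10:21  11:14  12:137  13:219
Giant step factor: 256^(-14) ≡ 202 (mod 383).
Scan 28·202^i mod 383 for i = 0, 1, …:
  i=0: 28   i=1: 294   i=2: 23
Match at i=2, j=7: x = 2·14 + 7 = 35.

35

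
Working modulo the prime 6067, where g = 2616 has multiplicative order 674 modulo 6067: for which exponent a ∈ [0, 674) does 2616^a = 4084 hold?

Baby-step giant-step with m = ceil(sqrt(674)) = 26.
Baby table (2616^j mod 6067 for j=0..25):
  0:1  1:2616  2:5947  3:1564  4:2266  5:397  6:1095  7:896
  8:2074  9:1686  10:5934  11:3958  12:3826  13:4333  14:1972  15:1802
  16:6040  17:2172  18:3240  19:241  20:5555  21:1415  22:770  23:76
  24:4672  25:3014
Giant step factor: 2616^(-26) ≡ 1899 (mod 6067).
Scan 4084·1899^i mod 6067 for i = 0, 1, …:
  i=0: 4084   i=1: 1890   i=2: 3513   i=3: 3554
  i=4: 2542   i=5: 3993   i=6: 5024   i=7: 3252
  i=8: 5409   i=9: 260     …   i=17: 2026
  i=18: 896
Match at i=18, j=7: a = 18·26 + 7 = 475.

475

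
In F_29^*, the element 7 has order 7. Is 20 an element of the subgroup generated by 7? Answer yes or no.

yes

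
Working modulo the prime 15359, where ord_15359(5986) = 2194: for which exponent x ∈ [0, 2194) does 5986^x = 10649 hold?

Baby-step giant-step with m = ceil(sqrt(2194)) = 47.
Baby table (5986^j mod 15359 for j=0..46):
  0:1  1:5986  2:15008  3:3097  4:329  5:3442  6:7393  7:5219
  8:728  9:11211  10:5575  11:12202  12:9127  13:2259  14:6454  15:5759
  16:7778  17:5979  18:3824  19:5554  20:9368  21:1139  22:14017  23:14904
  24:10272  25:6115  26:3893  27:3895  28:508  29:15165  30:6000  31:6658
  32:13542  33:12969  34:8048  35:9504  36:1208  37:12358  38:6044  39:8939
  40:13457  41:11006  42:7165  43:7362  44:3961  45:11609  46:7358
Giant step factor: 5986^(-47) ≡ 9988 (mod 15359).
Scan 10649·9988^i mod 15359 for i = 0, 1, …:
  i=0: 10649   i=1: 1137   i=2: 6055   i=3: 8957
  i=4: 11700   i=5: 8328   i=6: 11079   i=7: 10816
  i=8: 10361   i=9: 12085     …   i=33: 7447
  i=34: 12358
Match at i=34, j=37: x = 34·47 + 37 = 1635.

1635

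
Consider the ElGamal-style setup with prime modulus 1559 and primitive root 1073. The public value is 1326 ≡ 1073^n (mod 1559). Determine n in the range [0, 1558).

Baby-step giant-step with m = ceil(sqrt(1558)) = 40.
Baby table (1073^j mod 1559 for j=0..39):
  0:1  1:1073  2:787  3:1032  4:446  5:1504  6:227  7:367
  8:923  9:414  10:1466  11:1546  12:82  13:682  14:615  15:438
  16:715  17:167  18:1465  19:473  20:854  21:1209  22:169  23:493
  24:488  25:1359  26:542  27:59  28:947  29:1222  30:87  31:1370
  32:1432  33:921  34:1386  35:1451  36:1041  37:749  38:792  39:161
Giant step factor: 1073^(-40) ≡ 79 (mod 1559).
Scan 1326·79^i mod 1559 for i = 0, 1, …:
  i=0: 1326   i=1: 301   i=2: 394   i=3: 1505
  i=4: 411   i=5: 1289   i=6: 496   i=7: 209
  i=8: 921
Match at i=8, j=33: n = 8·40 + 33 = 353.

353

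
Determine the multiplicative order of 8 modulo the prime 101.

100

The order of 8 must divide p − 1 = 100 = 2^2 · 5^2.
Divisors: 1, 2, 4, 5, 10, 20, 25, 50, 100.
Check each in increasing order: 8^1 ≡ 8;  8^2 ≡ 64;  8^4 ≡ 56;  8^5 ≡ 44;  8^10 ≡ 17;  8^20 ≡ 87;  8^25 ≡ 91;  8^50 ≡ 100;  8^100 ≡ 1.
Smallest exponent giving 1 is 100.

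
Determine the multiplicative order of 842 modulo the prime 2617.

The order of 842 must divide p − 1 = 2616 = 2^3 · 3 · 109.
Divisors: 1, 2, 3, 4, 6, 8, 12, 24, 109, 218, 327, 436, 654, 872, 1308, 2616.
Check each in increasing order: 842^1 ≡ 842;  842^2 ≡ 2374;  842^3 ≡ 2137;  842^4 ≡ 1475;  842^6 ≡ 104;  842^8 ≡ 898;  842^12 ≡ 348;  842^24 ≡ 722;  842^109 ≡ 2009;  842^218 ≡ 667;  842^327 ≡ 99;  842^436 ≡ 2616;  842^654 ≡ 1950;  842^872 ≡ 1.
Smallest exponent giving 1 is 872.

872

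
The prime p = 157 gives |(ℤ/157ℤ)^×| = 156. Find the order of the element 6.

156

The order of 6 must divide p − 1 = 156 = 2^2 · 3 · 13.
Divisors: 1, 2, 3, 4, 6, 12, 13, 26, 39, 52, 78, 156.
Check each in increasing order: 6^1 ≡ 6;  6^2 ≡ 36;  6^3 ≡ 59;  6^4 ≡ 40;  6^6 ≡ 27;  6^12 ≡ 101;  6^13 ≡ 135;  6^26 ≡ 13;  6^39 ≡ 28;  6^52 ≡ 12;  6^78 ≡ 156;  6^156 ≡ 1.
Smallest exponent giving 1 is 156.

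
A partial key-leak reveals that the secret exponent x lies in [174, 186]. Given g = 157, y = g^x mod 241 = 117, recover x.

Compute 157^174 mod 241 = 61, then multiply by 157 repeatedly:
  157^174=61  157^175=178  157^176=231  157^177=117
Found 117 at exponent 177.

177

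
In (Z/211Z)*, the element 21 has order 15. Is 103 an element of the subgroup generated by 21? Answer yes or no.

no

⟨21⟩ has order 15; its elements mod 211 are {1, 14, 19, 21, 55, 71, 83, 100, 107, 134, 137, 150, 188, 196, 201}.
103 is not in this set.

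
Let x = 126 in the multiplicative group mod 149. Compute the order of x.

148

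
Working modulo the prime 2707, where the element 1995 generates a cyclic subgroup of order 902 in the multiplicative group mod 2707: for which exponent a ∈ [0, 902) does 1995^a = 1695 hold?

Baby-step giant-step with m = ceil(sqrt(902)) = 31.
Baby table (1995^j mod 2707 for j=0..30):
  0:1  1:1995  2:735  3:1838  4:1532  5:137  6:2615  7:536
  8:55  9:1445  10:2527  11:931  12:343  13:2121  14:354  15:2410
  16:318  17:972  18:928  19:2479  20:2623  21:254  22:521  23:2614
  24:1248  25:2027  26:2314  27:995  28:794  29:435  30:1585
Giant step factor: 1995^(-31) ≡ 507 (mod 2707).
Scan 1695·507^i mod 2707 for i = 0, 1, …:
  i=0: 1695   i=1: 1246   i=2: 991   i=3: 1642
  i=4: 1445
Match at i=4, j=9: a = 4·31 + 9 = 133.

133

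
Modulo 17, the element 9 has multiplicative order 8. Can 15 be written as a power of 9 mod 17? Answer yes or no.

yes

⟨9⟩ has order 8; its elements mod 17 are {1, 2, 4, 8, 9, 13, 15, 16}.
15 is in this set.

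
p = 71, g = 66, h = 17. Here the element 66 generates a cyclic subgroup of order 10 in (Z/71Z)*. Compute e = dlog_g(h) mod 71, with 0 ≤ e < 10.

3

Successive powers of 66 modulo 71:
  66^0=1  66^1=66  66^2=25  66^3=17
So 66^3 ≡ 17 (mod 71), giving e = 3.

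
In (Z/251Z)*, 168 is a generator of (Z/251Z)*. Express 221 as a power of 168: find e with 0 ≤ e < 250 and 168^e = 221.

Successive powers of 168 modulo 251:
  168^0=1  168^1=168  168^2=112  168^3=242  168^4=245  168^5=247
  168^6=81  168^7=54  168^8=36  168^9=24  168^10=16  168^11=178
  168^12=35  168^13=107  168^14=155  168^15=187  168^16=41  168^17=111
  168^18=74  168^19=133  168^20=5  168^21=87  168^22=58  168^23=206
  168^24=221
So 168^24 ≡ 221 (mod 251), giving e = 24.

24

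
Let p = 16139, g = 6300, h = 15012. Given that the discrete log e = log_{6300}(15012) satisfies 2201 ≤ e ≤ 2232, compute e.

Compute 6300^2201 mod 16139 = 10126, then multiply by 6300 repeatedly:
  6300^2201=10126  6300^2202=12472  6300^2203=8948  6300^2204=15012
Found 15012 at exponent 2204.

2204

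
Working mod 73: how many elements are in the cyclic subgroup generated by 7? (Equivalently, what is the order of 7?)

24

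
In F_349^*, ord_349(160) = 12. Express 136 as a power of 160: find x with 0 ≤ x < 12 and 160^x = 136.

Successive powers of 160 modulo 349:
  160^0=1  160^1=160  160^2=123  160^3=136
So 160^3 ≡ 136 (mod 349), giving x = 3.

3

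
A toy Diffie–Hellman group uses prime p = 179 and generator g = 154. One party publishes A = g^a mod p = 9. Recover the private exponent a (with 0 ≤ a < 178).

24

Successive powers of 154 modulo 179:
  154^0=1  154^1=154  154^2=88  154^3=127  154^4=47  154^5=78
  154^6=19  154^7=62  154^8=61  154^9=86  154^10=177  154^11=50
  154^12=3  154^13=104  154^14=85  154^15=23  154^16=141  154^17=55
  154^18=57  154^19=7  154^20=4  154^21=79  154^22=173  154^23=150
  154^24=9
So 154^24 ≡ 9 (mod 179), giving a = 24.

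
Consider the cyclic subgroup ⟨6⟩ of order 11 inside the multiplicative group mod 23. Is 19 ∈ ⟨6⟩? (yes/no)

no

19 ∈ ⟨6⟩ iff 19^11 ≡ 1 (mod 23), since |⟨6⟩| = 11.
19^11 mod 23 = 22.
Since 22 ≠ 1, 19 does not lie in the subgroup.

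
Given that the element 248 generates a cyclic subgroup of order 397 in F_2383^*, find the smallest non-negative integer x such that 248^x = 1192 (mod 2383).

381

Baby-step giant-step with m = ceil(sqrt(397)) = 20.
Baby table (248^j mod 2383 for j=0..19):
  0:1  1:248  2:1929  3:1792  4:1178  5:1418  6:1363  7:2021
  8:778  9:2304  10:1855  11:121  12:1412  13:2258  14:2362  15:1941
  16:2  17:496  18:1475  19:1201
Giant step factor: 248^(-20) ≡ 353 (mod 2383).
Scan 1192·353^i mod 2383 for i = 0, 1, …:
  i=0: 1192   i=1: 1368   i=2: 1538   i=3: 1973
  i=4: 633   i=5: 1830   i=6: 197   i=7: 434
  i=8: 690   i=9: 504     …   i=18: 453
  i=19: 248
Match at i=19, j=1: x = 19·20 + 1 = 381.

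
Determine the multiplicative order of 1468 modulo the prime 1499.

1498

The order of 1468 must divide p − 1 = 1498 = 2 · 7 · 107.
Divisors: 1, 2, 7, 14, 107, 214, 749, 1498.
Check each in increasing order: 1468^1 ≡ 1468;  1468^2 ≡ 961;  1468^7 ≡ 410;  1468^14 ≡ 212;  1468^107 ≡ 185;  1468^214 ≡ 1247;  1468^749 ≡ 1498;  1468^1498 ≡ 1.
Smallest exponent giving 1 is 1498.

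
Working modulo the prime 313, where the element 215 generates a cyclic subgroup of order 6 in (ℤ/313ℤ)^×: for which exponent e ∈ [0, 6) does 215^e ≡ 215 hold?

Successive powers of 215 modulo 313:
  215^0=1  215^1=215
So 215^1 ≡ 215 (mod 313), giving e = 1.

1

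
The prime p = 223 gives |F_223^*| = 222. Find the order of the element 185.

The order of 185 must divide p − 1 = 222 = 2 · 3 · 37.
Divisors: 1, 2, 3, 6, 37, 74, 111, 222.
Check each in increasing order: 185^1 ≡ 185;  185^2 ≡ 106;  185^3 ≡ 209;  185^6 ≡ 196;  185^37 ≡ 184;  185^74 ≡ 183;  185^111 ≡ 222;  185^222 ≡ 1.
Smallest exponent giving 1 is 222.

222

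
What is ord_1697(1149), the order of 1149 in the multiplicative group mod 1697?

1696

The order of 1149 must divide p − 1 = 1696 = 2^5 · 53.
Divisors: 1, 2, 4, 8, 16, 32, 53, 106, 212, 424, 848, 1696.
Check each in increasing order: 1149^1 ≡ 1149;  1149^2 ≡ 1632;  1149^4 ≡ 831;  1149^8 ≡ 1579;  1149^16 ≡ 348;  1149^32 ≡ 617;  1149^53 ≡ 216;  1149^106 ≡ 837;  1149^212 ≡ 1405;  1149^424 ≡ 414;  1149^848 ≡ 1696;  1149^1696 ≡ 1.
Smallest exponent giving 1 is 1696.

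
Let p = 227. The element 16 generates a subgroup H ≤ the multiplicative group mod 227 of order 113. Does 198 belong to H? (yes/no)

no

198 ∈ ⟨16⟩ iff 198^113 ≡ 1 (mod 227), since |⟨16⟩| = 113.
198^113 mod 227 = 226.
Since 226 ≠ 1, 198 does not lie in the subgroup.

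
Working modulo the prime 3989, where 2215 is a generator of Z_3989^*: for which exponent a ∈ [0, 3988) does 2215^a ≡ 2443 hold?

2328

Baby-step giant-step with m = ceil(sqrt(3988)) = 64.
Baby table (2215^j mod 3989 for j=0..63):
  0:1  1:2215  2:3744  3:3818  4:190  5:2005  6:1318  7:3411
  8:199  9:1995  10:3102  11:1872  12:1909  13:95  14:2997  15:659
  16:3700  17:2094  18:2992  19:1551  20:936  21:2949  22:2042  23:3493
  24:2324  25:1850  26:1047  27:1496  28:2770  29:468  30:3469  31:1021
  32:3741  33:1162  34:925  35:2518  36:748  37:1385  38:234  39:3729
  40:2505  41:3865  42:581  43:2457  44:1259  45:374  46:2687  47:117
  48:3859  49:3247  50:3927  51:2285  52:3223  53:2624  54:187  55:3338
  56:2053  57:3924  58:3618  59:3958  60:3137  61:3606  62:1312  63:2088
Giant step factor: 2215^(-64) ≡ 3076 (mod 3989).
Scan 2443·3076^i mod 3989 for i = 0, 1, …:
  i=0: 2443   i=1: 3381   i=2: 633   i=3: 476
  i=4: 213   i=5: 992   i=6: 3796   i=7: 693
  i=8: 1542   i=9: 271     …   i=35: 1448
  i=36: 2324
Match at i=36, j=24: a = 36·64 + 24 = 2328.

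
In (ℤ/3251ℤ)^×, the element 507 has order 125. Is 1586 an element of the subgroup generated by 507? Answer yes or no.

1586 ∈ ⟨507⟩ iff 1586^125 ≡ 1 (mod 3251), since |⟨507⟩| = 125.
1586^125 mod 3251 = 1.
Since 1 = 1, 1586 lies in the subgroup.

yes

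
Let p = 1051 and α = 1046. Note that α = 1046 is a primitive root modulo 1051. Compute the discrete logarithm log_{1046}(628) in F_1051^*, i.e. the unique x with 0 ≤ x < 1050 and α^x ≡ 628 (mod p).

936

Baby-step giant-step with m = ceil(sqrt(1050)) = 33.
Baby table (1046^j mod 1051 for j=0..32):
  0:1  1:1046  2:25  3:926  4:625  5:28  6:911  7:700
  8:704  9:684  10:784  11:284  12:682  13:794  14:234  15:932
  16:595  17:178  18:161  19:246  20:872  21:895  22:780  23:304
  24:582  25:243  26:887  27:820  28:104  29:531  30:498  31:663
  32:889
Giant step factor: 1046^(-33) ≡ 894 (mod 1051).
Scan 628·894^i mod 1051 for i = 0, 1, …:
  i=0: 628   i=1: 198   i=2: 444   i=3: 709
  i=4: 93   i=5: 113   i=6: 126   i=7: 187
  i=8: 69   i=9: 728     …   i=27: 645
  i=28: 682
Match at i=28, j=12: x = 28·33 + 12 = 936.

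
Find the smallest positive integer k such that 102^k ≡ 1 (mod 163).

54

The order of 102 must divide p − 1 = 162 = 2 · 3^4.
Divisors: 1, 2, 3, 6, 9, 18, 27, 54, 81, 162.
Check each in increasing order: 102^1 ≡ 102;  102^2 ≡ 135;  102^3 ≡ 78;  102^6 ≡ 53;  102^9 ≡ 59;  102^18 ≡ 58;  102^27 ≡ 162;  102^54 ≡ 1.
Smallest exponent giving 1 is 54.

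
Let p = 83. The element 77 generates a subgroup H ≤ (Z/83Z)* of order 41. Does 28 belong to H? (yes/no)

yes

28 ∈ ⟨77⟩ iff 28^41 ≡ 1 (mod 83), since |⟨77⟩| = 41.
28^41 mod 83 = 1.
Since 1 = 1, 28 lies in the subgroup.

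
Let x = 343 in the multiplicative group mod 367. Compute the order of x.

61

The order of 343 must divide p − 1 = 366 = 2 · 3 · 61.
Divisors: 1, 2, 3, 6, 61, 122, 183, 366.
Check each in increasing order: 343^1 ≡ 343;  343^2 ≡ 209;  343^3 ≡ 122;  343^6 ≡ 204;  343^61 ≡ 1.
Smallest exponent giving 1 is 61.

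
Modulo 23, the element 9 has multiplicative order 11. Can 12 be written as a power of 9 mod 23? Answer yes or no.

⟨9⟩ has order 11; its elements mod 23 are {1, 2, 3, 4, 6, 8, 9, 12, 13, 16, 18}.
12 is in this set.

yes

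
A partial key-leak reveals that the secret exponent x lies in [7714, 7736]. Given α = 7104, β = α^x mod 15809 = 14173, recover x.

7730

Compute 7104^7714 mod 15809 = 1885, then multiply by 7104 repeatedly:
  7104^7714=1885  7104^7715=817  7104^7716=2065  7104^7717=14817  7104^7718=3646
  7104^7719=6042  7104^7720=933  7104^7721=4061  7104^7722=13728  7104^7723=13800
  7104^7724=3591  7104^7725=10547  7104^7726=7037  7104^7727=2790  7104^7728=11483
  7104^7729=792  7104^7730=14173
Found 14173 at exponent 7730.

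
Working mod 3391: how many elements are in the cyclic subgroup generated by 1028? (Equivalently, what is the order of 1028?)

565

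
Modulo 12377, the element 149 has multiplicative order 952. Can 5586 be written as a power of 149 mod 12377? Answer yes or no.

no

5586 ∈ ⟨149⟩ iff 5586^952 ≡ 1 (mod 12377), since |⟨149⟩| = 952.
5586^952 mod 12377 = 790.
Since 790 ≠ 1, 5586 does not lie in the subgroup.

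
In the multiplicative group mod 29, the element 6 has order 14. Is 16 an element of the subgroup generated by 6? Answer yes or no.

yes

16 ∈ ⟨6⟩ iff 16^14 ≡ 1 (mod 29), since |⟨6⟩| = 14.
16^14 mod 29 = 1.
Since 1 = 1, 16 lies in the subgroup.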